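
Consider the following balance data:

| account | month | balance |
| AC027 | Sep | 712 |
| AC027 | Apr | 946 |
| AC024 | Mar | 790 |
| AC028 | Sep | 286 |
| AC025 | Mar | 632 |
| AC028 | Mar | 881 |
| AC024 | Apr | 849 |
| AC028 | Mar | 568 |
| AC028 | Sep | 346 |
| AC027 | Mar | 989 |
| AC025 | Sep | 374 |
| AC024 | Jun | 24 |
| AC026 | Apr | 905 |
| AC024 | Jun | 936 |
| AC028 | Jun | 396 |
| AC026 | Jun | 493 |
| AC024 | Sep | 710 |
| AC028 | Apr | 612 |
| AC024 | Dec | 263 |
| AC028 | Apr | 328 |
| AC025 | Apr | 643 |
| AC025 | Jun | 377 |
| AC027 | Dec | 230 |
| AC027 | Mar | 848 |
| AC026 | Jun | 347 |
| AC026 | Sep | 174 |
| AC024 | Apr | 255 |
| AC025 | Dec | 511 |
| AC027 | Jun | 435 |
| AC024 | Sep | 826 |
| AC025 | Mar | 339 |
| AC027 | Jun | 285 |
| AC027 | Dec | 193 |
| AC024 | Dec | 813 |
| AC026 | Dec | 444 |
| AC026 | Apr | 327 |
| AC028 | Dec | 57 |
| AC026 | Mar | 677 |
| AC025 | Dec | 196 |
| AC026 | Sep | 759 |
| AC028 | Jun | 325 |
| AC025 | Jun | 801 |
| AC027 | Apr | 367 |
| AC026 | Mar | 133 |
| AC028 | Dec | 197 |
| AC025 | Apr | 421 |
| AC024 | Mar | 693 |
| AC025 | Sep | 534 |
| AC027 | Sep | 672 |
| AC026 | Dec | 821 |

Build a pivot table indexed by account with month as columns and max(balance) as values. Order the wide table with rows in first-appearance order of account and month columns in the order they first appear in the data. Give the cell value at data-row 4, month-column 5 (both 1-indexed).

511

With rows in first-appearance order of account, row 4 is account=AC025. month columns in first-appearance order: Sep, Apr, Mar, Jun, Dec; column 5 is Dec.
Long rows with account=AC025, month=Dec: max(511, 196) = 511.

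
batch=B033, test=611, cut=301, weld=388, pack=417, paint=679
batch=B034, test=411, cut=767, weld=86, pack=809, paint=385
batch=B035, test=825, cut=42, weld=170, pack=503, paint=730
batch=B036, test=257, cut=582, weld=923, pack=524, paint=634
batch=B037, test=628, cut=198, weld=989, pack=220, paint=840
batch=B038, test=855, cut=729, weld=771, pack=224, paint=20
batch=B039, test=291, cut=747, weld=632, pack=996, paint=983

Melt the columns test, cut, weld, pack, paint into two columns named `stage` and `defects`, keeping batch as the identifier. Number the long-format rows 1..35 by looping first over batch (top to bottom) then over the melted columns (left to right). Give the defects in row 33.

35 rows total (7 × 5). Row 33: index ⌊(33-1)/5⌋ = 6 into batch → B039; (33-1) mod 5 = 2 into the melted columns → weld.
So row 33 is (B039, weld, 632); defects = 632.

632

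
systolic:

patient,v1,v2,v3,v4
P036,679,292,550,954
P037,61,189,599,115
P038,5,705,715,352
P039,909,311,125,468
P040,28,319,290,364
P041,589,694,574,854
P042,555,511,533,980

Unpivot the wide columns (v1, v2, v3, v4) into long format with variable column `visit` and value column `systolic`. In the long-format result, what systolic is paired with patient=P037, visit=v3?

599

Unpivoting turns each (patient, wide-column) pair into one long row.
The wide cell at row P037, column v3 holds 599, so the long row (P037, v3) has systolic=599.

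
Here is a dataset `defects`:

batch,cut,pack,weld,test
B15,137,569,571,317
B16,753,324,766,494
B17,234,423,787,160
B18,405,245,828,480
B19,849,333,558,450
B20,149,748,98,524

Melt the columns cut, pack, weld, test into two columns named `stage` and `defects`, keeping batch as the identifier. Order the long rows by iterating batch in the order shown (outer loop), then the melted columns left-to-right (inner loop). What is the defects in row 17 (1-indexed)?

849

24 rows total (6 × 4). Row 17: index ⌊(17-1)/4⌋ = 4 into batch → B19; (17-1) mod 4 = 0 into the melted columns → cut.
So row 17 is (B19, cut, 849); defects = 849.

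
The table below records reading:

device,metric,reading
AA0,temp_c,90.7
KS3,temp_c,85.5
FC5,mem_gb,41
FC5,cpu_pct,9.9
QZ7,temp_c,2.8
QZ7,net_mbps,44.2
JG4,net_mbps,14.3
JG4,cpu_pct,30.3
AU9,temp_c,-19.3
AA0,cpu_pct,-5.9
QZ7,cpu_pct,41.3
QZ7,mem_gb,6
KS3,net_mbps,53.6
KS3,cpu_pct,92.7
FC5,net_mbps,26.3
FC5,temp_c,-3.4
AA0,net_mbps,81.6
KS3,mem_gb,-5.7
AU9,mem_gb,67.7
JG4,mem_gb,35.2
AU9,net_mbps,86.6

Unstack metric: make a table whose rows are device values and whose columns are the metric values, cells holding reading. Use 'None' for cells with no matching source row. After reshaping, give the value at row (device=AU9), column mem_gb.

The long row with device=AU9, metric=mem_gb has reading=67.7.

67.7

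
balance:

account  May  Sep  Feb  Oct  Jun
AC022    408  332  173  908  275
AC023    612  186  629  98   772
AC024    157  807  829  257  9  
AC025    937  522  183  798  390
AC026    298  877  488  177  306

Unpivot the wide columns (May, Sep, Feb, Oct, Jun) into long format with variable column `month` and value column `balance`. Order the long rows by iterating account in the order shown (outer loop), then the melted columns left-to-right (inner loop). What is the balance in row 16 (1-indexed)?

25 rows total (5 × 5). Row 16: index ⌊(16-1)/5⌋ = 3 into account → AC025; (16-1) mod 5 = 0 into the melted columns → May.
So row 16 is (AC025, May, 937); balance = 937.

937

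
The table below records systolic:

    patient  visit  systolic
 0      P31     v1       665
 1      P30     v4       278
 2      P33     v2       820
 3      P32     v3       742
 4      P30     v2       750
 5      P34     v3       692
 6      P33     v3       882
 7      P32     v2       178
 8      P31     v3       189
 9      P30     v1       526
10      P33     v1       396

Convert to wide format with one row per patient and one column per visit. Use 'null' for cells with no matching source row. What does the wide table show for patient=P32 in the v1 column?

null

No long-format row has patient=P32 and visit=v1, so the cell is null.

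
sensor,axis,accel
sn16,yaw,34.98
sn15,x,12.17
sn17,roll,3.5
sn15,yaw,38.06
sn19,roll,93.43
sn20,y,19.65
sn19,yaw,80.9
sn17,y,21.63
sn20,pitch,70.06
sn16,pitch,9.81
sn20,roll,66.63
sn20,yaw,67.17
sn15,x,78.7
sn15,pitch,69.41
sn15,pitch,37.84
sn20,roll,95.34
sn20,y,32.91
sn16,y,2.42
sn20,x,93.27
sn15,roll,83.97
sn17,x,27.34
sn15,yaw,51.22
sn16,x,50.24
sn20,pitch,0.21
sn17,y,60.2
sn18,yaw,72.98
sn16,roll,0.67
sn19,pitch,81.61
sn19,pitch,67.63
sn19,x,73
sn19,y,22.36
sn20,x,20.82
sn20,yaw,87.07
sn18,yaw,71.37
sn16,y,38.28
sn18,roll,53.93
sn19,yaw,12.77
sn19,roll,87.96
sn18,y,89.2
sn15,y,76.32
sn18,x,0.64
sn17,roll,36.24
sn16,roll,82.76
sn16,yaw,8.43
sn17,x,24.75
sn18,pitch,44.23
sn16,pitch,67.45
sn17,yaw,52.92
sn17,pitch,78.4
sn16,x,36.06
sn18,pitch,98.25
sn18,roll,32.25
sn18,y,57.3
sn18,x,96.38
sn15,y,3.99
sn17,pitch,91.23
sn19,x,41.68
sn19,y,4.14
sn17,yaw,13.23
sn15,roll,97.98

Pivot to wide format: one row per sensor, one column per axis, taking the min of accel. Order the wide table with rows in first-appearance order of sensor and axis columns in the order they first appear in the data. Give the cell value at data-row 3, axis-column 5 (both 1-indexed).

78.4

With rows in first-appearance order of sensor, row 3 is sensor=sn17. axis columns in first-appearance order: yaw, x, roll, y, pitch; column 5 is pitch.
Long rows with sensor=sn17, axis=pitch: min(78.4, 91.23) = 78.4.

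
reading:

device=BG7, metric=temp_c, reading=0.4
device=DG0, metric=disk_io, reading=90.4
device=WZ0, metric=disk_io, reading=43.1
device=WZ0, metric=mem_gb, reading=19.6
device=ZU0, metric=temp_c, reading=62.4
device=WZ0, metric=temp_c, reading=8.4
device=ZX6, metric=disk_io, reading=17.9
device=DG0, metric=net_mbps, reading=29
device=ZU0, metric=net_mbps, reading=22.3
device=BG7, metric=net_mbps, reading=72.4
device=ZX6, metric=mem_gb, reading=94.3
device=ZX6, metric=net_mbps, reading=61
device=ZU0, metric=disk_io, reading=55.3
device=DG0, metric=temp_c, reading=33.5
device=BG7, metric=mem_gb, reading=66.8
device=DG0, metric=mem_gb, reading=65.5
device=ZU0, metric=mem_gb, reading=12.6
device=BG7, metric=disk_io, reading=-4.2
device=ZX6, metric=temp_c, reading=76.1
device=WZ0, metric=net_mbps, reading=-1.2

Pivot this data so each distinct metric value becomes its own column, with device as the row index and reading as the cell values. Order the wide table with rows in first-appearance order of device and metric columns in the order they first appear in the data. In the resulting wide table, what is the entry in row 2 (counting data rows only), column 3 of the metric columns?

65.5

With rows in first-appearance order of device, row 2 is device=DG0. metric columns in first-appearance order: temp_c, disk_io, mem_gb, net_mbps; column 3 is mem_gb.
Long rows with device=DG0, metric=mem_gb: reading = 65.5.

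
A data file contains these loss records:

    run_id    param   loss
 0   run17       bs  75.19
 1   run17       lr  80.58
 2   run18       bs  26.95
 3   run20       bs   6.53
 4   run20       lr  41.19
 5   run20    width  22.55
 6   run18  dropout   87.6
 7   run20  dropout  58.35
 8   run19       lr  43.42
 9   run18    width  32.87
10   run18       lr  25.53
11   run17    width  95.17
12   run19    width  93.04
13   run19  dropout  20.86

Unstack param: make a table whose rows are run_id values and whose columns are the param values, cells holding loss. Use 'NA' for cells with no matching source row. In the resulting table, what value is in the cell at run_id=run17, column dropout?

No long-format row has run_id=run17 and param=dropout, so the cell is NA.

NA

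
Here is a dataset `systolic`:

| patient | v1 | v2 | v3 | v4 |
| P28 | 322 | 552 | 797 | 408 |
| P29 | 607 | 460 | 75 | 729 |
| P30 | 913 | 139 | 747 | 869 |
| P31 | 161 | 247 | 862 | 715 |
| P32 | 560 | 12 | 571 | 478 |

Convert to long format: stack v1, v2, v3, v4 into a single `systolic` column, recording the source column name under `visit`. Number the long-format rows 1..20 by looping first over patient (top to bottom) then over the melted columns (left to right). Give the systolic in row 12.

869

20 rows total (5 × 4). Row 12: index ⌊(12-1)/4⌋ = 2 into patient → P30; (12-1) mod 4 = 3 into the melted columns → v4.
So row 12 is (P30, v4, 869); systolic = 869.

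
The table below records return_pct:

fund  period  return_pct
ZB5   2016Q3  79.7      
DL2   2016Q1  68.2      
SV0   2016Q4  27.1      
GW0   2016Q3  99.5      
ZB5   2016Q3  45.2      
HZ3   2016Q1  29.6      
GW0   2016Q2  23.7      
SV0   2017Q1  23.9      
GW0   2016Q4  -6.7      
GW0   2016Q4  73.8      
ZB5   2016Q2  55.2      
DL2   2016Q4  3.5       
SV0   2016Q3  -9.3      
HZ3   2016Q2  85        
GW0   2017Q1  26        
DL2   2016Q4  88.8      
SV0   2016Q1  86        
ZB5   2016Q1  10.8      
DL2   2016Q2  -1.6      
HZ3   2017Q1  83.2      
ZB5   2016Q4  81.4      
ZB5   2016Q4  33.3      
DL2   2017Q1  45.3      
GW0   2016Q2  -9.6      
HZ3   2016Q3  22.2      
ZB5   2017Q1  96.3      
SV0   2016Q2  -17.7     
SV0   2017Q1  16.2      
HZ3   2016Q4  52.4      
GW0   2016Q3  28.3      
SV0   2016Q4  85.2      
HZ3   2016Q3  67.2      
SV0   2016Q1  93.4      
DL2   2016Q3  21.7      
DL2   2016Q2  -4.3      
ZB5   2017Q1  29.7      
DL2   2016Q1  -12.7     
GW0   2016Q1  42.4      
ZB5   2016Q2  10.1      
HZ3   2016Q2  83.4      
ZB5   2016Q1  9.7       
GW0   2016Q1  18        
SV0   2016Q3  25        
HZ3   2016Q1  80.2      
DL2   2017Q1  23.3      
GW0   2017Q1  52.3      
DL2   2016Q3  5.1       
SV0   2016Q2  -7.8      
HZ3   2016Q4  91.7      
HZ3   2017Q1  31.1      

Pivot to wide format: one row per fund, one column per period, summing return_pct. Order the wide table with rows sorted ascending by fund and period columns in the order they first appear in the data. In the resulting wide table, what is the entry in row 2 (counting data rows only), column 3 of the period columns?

With rows sorted ascending by fund, row 2 is fund=GW0. period columns in first-appearance order: 2016Q3, 2016Q1, 2016Q4, 2016Q2, 2017Q1; column 3 is 2016Q4.
Long rows with fund=GW0, period=2016Q4: -6.7 + 73.8 = 67.1.

67.1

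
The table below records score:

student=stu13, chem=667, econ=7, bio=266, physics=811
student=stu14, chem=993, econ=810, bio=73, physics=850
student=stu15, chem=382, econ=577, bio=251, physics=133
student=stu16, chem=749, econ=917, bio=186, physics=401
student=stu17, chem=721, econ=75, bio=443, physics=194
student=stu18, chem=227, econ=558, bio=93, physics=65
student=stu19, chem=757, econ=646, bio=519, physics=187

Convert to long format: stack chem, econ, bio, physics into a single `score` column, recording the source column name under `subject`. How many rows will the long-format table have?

28

7 student values × 4 melted columns = 28 rows.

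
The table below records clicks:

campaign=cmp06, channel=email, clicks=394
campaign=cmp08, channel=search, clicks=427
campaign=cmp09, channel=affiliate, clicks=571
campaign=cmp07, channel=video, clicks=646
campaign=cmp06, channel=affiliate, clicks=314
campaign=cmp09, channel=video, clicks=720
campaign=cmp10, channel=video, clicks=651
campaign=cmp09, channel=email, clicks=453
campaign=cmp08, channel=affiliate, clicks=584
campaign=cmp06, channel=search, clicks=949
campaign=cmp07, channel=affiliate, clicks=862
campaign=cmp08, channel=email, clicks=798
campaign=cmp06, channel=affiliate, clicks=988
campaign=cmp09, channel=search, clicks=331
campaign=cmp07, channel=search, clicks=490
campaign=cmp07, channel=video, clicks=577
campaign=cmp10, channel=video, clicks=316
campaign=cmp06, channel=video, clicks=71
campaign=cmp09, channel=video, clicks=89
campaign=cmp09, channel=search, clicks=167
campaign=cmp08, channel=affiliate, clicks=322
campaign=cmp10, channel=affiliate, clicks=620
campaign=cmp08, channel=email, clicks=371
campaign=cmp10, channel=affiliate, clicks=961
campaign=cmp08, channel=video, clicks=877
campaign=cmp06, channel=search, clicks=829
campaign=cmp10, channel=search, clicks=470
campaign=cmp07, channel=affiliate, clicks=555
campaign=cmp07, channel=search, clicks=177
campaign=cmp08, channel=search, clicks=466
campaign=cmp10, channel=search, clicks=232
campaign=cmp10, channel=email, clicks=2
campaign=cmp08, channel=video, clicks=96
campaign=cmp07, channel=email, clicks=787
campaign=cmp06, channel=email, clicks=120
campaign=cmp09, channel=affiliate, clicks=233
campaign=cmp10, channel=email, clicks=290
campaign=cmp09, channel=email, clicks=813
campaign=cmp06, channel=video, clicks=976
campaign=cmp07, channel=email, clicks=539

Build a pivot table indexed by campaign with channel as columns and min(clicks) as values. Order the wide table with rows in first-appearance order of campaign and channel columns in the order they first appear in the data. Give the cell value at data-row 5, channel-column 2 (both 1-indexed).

232

With rows in first-appearance order of campaign, row 5 is campaign=cmp10. channel columns in first-appearance order: email, search, affiliate, video; column 2 is search.
Long rows with campaign=cmp10, channel=search: min(470, 232) = 232.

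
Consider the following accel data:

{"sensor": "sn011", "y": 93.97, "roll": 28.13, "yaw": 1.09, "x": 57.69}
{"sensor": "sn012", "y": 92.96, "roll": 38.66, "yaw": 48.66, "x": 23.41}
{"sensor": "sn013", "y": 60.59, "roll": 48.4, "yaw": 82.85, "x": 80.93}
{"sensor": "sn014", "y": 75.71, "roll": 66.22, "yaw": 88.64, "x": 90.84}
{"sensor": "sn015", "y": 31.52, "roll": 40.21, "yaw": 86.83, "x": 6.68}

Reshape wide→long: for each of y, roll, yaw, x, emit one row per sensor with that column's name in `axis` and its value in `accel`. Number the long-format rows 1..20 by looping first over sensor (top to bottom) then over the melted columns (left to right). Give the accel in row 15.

20 rows total (5 × 4). Row 15: index ⌊(15-1)/4⌋ = 3 into sensor → sn014; (15-1) mod 4 = 2 into the melted columns → yaw.
So row 15 is (sn014, yaw, 88.64); accel = 88.64.

88.64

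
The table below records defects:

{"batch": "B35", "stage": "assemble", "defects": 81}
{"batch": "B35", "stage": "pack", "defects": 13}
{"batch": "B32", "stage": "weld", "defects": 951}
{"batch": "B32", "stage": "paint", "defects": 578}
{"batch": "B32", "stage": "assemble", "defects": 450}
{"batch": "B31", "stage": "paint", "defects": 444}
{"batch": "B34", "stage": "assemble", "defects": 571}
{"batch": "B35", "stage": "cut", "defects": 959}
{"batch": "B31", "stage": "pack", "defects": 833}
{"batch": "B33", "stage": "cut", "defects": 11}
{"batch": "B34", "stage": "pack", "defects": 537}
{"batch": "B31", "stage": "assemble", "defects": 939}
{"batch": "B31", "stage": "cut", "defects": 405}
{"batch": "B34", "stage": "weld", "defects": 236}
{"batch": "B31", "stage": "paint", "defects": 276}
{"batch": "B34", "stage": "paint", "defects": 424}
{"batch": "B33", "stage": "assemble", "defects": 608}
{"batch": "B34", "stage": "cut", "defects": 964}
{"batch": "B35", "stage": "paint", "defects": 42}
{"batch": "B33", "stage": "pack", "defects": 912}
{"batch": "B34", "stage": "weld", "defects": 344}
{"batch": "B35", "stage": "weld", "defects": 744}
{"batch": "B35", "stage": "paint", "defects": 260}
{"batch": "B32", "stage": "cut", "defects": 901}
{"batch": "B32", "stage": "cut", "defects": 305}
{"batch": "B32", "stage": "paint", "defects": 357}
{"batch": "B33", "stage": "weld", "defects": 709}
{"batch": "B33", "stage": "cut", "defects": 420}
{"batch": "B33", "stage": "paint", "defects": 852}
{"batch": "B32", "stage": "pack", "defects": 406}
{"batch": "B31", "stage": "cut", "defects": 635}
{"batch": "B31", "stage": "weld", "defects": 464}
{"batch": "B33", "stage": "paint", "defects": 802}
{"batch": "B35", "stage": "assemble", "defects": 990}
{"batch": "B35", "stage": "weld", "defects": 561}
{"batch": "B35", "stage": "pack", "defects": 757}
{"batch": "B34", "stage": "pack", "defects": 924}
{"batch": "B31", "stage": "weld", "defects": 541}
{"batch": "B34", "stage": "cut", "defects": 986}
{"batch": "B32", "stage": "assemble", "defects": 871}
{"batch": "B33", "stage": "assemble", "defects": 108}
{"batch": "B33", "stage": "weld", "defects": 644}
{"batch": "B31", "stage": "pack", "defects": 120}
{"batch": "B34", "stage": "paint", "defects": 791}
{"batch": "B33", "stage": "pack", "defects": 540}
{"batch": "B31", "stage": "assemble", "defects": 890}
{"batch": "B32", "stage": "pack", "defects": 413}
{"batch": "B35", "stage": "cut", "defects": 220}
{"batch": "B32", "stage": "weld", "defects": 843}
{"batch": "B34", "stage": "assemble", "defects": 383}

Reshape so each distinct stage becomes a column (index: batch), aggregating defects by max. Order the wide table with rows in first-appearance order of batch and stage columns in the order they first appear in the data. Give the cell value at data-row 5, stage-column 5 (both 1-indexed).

With rows in first-appearance order of batch, row 5 is batch=B33. stage columns in first-appearance order: assemble, pack, weld, paint, cut; column 5 is cut.
Long rows with batch=B33, stage=cut: max(11, 420) = 420.

420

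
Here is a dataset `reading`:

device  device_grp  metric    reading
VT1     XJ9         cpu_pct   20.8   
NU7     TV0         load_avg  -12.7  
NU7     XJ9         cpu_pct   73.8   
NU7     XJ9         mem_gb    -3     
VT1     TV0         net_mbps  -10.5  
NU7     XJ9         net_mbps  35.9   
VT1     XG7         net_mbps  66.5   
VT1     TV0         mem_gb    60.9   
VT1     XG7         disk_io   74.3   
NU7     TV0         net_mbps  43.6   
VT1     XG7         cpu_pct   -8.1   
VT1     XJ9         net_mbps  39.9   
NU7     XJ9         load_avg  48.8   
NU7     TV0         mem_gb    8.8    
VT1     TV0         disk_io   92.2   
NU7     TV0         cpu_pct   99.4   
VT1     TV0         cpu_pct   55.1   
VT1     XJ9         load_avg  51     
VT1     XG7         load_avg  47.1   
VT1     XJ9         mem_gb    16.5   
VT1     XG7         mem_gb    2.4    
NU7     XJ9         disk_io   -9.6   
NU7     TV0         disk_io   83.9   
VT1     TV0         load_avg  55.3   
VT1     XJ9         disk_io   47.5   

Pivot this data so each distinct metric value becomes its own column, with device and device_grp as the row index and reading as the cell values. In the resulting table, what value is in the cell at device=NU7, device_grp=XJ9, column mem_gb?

-3

Wide layout: rows indexed by device and device_grp, columns are the 5 distinct metric values (cpu_pct, load_avg, mem_gb, net_mbps, disk_io).
Cell (device=NU7, device_grp=XJ9, metric=mem_gb) draws from the long row where device=NU7, device_grp=XJ9 and metric=mem_gb, which has reading=-3.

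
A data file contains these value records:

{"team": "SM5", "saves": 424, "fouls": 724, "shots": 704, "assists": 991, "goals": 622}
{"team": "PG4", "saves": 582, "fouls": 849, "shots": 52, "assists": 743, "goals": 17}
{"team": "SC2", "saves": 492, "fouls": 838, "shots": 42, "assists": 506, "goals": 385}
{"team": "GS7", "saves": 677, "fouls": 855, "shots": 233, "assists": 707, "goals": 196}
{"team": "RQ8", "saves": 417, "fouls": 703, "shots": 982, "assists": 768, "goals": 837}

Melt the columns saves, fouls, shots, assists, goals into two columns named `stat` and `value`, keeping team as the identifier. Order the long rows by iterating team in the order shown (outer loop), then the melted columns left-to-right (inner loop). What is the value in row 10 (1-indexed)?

17

25 rows total (5 × 5). Row 10: index ⌊(10-1)/5⌋ = 1 into team → PG4; (10-1) mod 5 = 4 into the melted columns → goals.
So row 10 is (PG4, goals, 17); value = 17.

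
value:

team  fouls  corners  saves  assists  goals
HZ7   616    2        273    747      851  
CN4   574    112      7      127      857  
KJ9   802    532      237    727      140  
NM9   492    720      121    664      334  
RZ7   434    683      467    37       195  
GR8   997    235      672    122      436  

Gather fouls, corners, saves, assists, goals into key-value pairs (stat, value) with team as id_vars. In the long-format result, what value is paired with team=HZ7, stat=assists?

Unpivoting turns each (team, wide-column) pair into one long row.
The wide cell at row HZ7, column assists holds 747, so the long row (HZ7, assists) has value=747.

747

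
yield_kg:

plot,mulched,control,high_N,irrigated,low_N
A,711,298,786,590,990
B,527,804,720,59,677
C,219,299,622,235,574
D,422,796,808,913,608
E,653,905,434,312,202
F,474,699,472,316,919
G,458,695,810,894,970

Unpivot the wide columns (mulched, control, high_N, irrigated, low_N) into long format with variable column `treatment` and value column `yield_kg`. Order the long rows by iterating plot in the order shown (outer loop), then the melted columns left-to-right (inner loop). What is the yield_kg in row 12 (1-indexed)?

35 rows total (7 × 5). Row 12: index ⌊(12-1)/5⌋ = 2 into plot → C; (12-1) mod 5 = 1 into the melted columns → control.
So row 12 is (C, control, 299); yield_kg = 299.

299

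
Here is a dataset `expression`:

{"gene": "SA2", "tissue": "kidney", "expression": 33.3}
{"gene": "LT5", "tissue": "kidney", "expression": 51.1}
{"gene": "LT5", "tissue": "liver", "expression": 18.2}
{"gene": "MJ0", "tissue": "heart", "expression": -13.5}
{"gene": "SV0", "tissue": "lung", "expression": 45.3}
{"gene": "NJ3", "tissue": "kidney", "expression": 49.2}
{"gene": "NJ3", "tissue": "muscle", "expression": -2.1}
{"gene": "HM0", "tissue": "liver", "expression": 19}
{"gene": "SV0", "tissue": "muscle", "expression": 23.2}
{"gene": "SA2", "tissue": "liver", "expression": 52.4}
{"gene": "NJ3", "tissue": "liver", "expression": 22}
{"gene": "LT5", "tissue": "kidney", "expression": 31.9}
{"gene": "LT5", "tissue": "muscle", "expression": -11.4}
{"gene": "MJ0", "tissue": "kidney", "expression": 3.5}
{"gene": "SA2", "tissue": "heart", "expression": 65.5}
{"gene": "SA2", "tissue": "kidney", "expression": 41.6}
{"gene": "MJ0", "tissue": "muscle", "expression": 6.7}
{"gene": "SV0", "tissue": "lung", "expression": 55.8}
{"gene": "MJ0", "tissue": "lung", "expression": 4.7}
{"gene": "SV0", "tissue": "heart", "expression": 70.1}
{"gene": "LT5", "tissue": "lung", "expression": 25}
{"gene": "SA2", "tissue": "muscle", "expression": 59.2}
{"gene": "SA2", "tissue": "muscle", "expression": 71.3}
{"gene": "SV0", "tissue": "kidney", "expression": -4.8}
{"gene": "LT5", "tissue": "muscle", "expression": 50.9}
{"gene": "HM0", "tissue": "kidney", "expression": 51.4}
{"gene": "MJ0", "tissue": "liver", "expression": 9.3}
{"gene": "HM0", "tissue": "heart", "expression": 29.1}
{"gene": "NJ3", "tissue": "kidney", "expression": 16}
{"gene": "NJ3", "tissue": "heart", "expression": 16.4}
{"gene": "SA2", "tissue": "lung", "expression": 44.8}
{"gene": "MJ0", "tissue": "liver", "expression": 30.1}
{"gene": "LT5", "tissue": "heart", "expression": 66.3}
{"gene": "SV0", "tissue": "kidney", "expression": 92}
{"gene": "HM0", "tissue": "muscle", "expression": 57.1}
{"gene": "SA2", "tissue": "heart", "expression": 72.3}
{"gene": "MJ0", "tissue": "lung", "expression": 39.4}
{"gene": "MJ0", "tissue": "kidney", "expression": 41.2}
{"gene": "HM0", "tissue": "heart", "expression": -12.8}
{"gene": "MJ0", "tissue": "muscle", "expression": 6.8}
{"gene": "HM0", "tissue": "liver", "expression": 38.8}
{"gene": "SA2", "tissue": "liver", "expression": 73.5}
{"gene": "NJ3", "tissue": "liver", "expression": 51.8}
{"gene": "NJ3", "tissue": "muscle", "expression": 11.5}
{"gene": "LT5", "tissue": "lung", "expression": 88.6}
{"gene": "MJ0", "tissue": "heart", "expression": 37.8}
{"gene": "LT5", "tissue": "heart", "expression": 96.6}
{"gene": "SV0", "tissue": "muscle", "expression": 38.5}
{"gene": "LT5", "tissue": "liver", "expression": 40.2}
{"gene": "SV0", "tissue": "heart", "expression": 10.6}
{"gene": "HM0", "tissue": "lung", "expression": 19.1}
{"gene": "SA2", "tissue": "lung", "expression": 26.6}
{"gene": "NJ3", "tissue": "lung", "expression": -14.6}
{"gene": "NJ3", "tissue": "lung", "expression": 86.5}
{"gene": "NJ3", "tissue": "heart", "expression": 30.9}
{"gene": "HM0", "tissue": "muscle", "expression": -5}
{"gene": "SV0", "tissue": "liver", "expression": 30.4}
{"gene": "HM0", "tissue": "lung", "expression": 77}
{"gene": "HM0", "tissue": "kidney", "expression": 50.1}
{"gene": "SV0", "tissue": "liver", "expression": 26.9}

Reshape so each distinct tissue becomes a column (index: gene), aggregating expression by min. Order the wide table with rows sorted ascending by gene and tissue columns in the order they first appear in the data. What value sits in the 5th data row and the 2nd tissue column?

With rows sorted ascending by gene, row 5 is gene=SA2. tissue columns in first-appearance order: kidney, liver, heart, lung, muscle; column 2 is liver.
Long rows with gene=SA2, tissue=liver: min(52.4, 73.5) = 52.4.

52.4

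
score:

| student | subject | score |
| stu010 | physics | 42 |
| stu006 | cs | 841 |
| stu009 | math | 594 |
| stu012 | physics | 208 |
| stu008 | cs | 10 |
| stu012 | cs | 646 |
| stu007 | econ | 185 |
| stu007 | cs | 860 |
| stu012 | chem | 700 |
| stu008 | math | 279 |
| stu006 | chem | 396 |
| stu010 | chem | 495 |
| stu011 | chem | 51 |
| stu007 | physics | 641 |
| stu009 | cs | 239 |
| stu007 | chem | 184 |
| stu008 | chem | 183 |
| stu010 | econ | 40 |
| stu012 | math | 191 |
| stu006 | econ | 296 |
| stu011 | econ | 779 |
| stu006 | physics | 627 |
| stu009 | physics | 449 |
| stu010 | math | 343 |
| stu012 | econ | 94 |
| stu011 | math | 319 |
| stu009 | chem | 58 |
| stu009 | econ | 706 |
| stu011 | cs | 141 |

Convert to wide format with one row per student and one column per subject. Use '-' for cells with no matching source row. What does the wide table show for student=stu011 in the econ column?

The long row with student=stu011, subject=econ has score=779.

779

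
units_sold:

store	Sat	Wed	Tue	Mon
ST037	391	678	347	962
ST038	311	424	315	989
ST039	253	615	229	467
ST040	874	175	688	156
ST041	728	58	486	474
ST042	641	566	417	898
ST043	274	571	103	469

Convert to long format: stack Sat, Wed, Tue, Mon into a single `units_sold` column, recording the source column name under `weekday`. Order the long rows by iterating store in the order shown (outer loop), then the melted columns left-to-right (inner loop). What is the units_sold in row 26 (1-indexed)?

571

28 rows total (7 × 4). Row 26: index ⌊(26-1)/4⌋ = 6 into store → ST043; (26-1) mod 4 = 1 into the melted columns → Wed.
So row 26 is (ST043, Wed, 571); units_sold = 571.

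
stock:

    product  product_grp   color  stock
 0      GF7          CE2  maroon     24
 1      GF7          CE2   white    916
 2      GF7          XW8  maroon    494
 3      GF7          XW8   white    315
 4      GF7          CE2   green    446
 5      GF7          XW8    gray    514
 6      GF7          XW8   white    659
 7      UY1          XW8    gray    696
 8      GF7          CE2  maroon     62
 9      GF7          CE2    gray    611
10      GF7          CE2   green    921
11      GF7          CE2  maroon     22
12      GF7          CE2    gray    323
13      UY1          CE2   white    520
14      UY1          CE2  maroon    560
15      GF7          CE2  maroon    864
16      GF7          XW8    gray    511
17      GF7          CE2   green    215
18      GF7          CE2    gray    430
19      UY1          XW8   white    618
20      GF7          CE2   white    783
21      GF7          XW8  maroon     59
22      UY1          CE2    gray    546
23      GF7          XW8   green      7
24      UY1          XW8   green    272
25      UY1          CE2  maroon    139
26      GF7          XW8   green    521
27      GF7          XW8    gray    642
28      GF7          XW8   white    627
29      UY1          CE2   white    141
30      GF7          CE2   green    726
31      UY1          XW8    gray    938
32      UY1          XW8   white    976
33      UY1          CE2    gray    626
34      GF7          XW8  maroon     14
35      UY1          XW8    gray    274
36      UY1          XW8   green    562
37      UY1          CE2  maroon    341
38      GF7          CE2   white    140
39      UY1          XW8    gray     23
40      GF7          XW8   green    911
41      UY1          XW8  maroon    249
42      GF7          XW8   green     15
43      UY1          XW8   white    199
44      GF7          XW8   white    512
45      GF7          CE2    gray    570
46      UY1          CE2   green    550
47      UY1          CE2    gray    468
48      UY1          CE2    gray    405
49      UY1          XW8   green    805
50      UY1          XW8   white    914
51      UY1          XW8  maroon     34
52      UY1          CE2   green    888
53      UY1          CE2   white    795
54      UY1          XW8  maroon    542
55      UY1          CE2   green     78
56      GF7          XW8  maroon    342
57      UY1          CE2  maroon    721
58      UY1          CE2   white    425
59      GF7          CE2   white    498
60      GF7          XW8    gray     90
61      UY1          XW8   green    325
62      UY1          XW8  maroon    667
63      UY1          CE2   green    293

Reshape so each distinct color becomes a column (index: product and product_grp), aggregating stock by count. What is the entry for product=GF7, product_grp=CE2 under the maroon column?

Rows with product=GF7, product_grp=CE2 and color=maroon: stock values are 24, 62, 22, 864.
4 rows match — count = 4.

4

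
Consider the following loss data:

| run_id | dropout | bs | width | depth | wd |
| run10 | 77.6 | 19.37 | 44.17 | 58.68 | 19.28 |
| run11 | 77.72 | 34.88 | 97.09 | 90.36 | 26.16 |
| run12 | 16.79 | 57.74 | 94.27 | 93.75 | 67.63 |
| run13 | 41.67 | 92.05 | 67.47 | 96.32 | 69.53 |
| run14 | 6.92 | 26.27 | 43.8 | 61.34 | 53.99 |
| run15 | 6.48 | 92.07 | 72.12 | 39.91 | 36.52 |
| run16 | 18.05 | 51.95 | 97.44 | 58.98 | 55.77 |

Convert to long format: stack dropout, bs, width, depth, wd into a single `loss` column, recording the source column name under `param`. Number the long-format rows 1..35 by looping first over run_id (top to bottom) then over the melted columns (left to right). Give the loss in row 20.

69.53

35 rows total (7 × 5). Row 20: index ⌊(20-1)/5⌋ = 3 into run_id → run13; (20-1) mod 5 = 4 into the melted columns → wd.
So row 20 is (run13, wd, 69.53); loss = 69.53.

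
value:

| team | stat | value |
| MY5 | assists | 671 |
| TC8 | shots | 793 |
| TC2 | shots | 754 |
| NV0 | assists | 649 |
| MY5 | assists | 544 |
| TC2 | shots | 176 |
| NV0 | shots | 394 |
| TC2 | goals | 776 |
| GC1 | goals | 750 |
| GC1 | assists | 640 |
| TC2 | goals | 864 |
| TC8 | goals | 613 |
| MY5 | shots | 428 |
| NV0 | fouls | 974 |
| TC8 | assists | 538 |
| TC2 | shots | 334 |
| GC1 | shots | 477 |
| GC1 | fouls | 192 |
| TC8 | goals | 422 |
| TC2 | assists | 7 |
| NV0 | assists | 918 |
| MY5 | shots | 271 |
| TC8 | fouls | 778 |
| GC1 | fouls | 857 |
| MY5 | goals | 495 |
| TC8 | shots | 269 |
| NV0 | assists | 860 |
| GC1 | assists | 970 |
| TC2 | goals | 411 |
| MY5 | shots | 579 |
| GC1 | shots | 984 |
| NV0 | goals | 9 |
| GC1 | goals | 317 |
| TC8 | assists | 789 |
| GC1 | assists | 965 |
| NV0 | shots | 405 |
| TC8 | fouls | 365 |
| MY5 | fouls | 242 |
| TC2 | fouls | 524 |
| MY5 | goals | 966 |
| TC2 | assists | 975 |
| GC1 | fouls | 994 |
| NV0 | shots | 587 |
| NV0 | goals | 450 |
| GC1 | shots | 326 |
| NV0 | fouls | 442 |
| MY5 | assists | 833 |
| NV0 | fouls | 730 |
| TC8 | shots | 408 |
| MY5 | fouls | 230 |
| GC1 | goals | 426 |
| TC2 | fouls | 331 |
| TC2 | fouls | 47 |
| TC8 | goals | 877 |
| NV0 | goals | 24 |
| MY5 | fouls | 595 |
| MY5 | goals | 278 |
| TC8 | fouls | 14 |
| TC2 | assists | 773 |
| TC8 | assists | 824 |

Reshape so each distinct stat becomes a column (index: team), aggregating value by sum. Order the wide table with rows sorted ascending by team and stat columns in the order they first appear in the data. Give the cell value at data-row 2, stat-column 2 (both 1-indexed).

1278

With rows sorted ascending by team, row 2 is team=MY5. stat columns in first-appearance order: assists, shots, goals, fouls; column 2 is shots.
Long rows with team=MY5, stat=shots: 428 + 271 + 579 = 1278.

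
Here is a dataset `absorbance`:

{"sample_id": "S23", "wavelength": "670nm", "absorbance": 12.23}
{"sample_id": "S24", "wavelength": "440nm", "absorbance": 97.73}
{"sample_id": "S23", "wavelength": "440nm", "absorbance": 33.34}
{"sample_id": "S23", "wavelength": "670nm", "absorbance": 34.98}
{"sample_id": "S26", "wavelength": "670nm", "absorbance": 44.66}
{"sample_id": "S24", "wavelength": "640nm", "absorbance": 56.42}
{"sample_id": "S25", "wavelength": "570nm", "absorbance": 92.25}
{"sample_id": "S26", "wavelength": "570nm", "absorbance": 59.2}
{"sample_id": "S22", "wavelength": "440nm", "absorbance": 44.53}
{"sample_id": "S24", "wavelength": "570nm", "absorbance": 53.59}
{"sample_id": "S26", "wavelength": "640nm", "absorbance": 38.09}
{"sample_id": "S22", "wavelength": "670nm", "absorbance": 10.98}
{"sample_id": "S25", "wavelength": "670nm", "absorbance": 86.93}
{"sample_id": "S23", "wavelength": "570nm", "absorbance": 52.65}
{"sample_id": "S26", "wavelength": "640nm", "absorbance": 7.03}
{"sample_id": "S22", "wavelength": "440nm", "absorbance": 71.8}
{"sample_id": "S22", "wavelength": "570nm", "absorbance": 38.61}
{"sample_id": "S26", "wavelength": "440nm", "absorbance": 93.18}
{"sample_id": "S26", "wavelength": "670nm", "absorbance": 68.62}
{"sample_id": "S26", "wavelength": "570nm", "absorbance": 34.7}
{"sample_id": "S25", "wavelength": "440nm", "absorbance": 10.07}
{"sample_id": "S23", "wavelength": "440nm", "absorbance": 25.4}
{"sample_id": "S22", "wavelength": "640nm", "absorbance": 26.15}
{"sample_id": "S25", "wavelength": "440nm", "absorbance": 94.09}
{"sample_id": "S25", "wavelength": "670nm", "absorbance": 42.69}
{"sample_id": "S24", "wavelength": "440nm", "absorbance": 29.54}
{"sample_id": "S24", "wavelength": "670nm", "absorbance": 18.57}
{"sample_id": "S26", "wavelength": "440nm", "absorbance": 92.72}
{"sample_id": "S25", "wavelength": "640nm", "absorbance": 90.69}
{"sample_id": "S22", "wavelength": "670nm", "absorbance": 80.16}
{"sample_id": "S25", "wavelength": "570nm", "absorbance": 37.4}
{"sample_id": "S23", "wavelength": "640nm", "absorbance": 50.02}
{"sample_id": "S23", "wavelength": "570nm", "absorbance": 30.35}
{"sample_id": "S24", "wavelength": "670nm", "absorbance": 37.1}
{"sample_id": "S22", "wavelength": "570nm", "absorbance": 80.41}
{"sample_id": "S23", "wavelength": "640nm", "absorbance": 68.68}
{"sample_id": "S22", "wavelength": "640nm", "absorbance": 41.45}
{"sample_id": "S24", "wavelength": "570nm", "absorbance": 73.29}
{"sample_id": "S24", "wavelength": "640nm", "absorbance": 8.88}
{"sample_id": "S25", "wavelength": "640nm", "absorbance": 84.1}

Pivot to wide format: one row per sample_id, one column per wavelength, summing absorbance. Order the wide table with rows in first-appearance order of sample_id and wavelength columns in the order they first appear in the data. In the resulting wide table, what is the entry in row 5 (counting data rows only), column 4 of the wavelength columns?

119.02

With rows in first-appearance order of sample_id, row 5 is sample_id=S22. wavelength columns in first-appearance order: 670nm, 440nm, 640nm, 570nm; column 4 is 570nm.
Long rows with sample_id=S22, wavelength=570nm: 38.61 + 80.41 = 119.02.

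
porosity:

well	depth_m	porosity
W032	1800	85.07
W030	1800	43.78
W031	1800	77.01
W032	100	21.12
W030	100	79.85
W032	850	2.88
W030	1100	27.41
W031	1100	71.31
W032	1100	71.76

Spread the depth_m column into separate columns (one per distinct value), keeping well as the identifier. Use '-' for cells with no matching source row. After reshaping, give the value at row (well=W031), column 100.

-

No long-format row has well=W031 and depth_m=100, so the cell is -.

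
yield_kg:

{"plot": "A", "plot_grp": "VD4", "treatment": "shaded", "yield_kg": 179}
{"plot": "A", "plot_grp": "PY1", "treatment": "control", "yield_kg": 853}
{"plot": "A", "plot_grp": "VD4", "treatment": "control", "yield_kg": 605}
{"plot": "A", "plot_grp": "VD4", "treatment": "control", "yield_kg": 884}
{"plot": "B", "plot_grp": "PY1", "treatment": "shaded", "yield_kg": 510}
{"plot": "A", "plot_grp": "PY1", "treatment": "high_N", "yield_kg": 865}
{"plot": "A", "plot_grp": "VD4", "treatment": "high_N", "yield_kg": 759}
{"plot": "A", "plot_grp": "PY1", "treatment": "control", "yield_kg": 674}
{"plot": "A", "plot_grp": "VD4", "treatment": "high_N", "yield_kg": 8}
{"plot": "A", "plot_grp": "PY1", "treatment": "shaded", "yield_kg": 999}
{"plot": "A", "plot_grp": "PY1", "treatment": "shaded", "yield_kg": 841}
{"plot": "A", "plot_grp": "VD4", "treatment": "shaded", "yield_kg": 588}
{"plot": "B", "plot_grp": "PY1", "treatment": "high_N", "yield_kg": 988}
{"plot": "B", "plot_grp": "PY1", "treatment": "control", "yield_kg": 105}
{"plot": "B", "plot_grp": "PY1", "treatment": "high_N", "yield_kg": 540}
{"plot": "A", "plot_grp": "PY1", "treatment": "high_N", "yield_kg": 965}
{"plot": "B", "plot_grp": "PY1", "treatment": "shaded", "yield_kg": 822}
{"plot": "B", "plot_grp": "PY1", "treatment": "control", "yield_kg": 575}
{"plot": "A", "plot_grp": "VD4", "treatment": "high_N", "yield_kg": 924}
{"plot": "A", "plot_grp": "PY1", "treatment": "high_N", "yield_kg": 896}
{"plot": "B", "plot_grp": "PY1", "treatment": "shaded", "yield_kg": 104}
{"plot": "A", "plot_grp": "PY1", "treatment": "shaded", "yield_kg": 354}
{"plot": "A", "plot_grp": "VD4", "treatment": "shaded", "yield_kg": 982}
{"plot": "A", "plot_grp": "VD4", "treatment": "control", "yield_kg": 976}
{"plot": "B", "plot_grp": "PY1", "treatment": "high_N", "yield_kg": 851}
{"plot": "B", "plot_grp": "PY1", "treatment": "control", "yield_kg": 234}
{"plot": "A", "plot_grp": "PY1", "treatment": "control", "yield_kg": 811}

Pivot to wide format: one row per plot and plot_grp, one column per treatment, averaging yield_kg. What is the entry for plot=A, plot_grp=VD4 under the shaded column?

583

Rows with plot=A, plot_grp=VD4 and treatment=shaded: yield_kg values are 179, 588, 982.
(179 + 588 + 982) / 3 = 583.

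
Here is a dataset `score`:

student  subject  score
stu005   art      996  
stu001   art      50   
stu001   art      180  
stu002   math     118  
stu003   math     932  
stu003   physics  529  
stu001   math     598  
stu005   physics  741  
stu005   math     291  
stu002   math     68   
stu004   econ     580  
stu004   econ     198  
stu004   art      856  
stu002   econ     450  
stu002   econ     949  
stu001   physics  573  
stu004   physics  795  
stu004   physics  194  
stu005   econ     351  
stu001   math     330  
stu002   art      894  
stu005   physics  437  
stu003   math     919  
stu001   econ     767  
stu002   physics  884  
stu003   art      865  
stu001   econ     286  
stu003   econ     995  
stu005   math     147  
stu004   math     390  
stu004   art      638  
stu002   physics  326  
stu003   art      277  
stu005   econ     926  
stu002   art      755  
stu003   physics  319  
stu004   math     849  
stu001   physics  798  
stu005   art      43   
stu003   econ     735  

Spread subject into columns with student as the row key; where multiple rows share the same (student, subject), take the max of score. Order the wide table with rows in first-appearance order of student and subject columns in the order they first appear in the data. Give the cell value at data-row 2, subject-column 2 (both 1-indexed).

598

With rows in first-appearance order of student, row 2 is student=stu001. subject columns in first-appearance order: art, math, physics, econ; column 2 is math.
Long rows with student=stu001, subject=math: max(598, 330) = 598.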